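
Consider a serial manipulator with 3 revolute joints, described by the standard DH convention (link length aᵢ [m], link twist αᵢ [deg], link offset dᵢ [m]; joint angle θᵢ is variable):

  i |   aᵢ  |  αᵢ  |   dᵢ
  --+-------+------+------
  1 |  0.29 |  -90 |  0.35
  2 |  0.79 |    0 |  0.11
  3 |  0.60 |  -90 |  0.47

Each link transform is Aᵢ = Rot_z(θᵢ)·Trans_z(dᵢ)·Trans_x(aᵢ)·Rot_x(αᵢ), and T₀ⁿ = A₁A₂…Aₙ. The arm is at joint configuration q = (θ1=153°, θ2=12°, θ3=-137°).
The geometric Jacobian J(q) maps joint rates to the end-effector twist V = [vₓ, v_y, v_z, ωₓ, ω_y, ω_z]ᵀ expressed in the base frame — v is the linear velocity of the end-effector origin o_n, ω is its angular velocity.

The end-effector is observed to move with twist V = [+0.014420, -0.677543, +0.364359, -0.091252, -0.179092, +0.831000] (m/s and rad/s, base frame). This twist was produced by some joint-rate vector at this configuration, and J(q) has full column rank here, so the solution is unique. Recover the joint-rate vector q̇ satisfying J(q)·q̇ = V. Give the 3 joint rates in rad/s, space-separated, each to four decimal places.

0.8310 -0.3820 0.5830

o_n = [-0.9036, -0.1906, 0.6772]
J₁: ẑ×o_n = [0.1906, -0.9036, 0.0000], ω = ẑ
J2: z=[-0.4540, -0.8910, 0.0000] o=[-0.2584, 0.1317, 0.3500] → [-0.2916, 0.1486, -0.4286, -0.4540, -0.8910, 0.0000]
J3: z=[-0.4540, -0.8910, 0.0000] o=[-0.9968, 0.3845, 0.1857] → [-0.4379, 0.2231, 0.3441, -0.4540, -0.8910, 0.0000]
q̇ = J⁺·V = [0.8310, -0.3820, 0.5830]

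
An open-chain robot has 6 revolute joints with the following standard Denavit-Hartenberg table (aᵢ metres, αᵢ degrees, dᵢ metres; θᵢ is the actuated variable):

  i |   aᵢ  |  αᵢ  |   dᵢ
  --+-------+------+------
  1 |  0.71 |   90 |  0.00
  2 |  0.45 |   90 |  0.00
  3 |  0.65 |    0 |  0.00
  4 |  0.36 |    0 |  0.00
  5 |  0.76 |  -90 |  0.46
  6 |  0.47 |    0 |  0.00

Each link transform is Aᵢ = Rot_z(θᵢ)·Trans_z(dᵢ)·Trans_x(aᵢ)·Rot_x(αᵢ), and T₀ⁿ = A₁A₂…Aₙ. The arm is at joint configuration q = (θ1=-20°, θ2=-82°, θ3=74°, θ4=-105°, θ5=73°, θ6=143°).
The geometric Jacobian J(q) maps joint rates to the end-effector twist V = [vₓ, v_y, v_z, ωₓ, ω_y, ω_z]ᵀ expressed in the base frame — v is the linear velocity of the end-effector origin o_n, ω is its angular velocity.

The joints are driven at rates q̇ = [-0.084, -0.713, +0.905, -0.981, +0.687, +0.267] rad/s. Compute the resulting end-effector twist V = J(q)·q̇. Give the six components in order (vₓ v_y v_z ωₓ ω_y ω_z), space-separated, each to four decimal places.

o_n = [0.4240, -0.8958, -1.2363]
J₁: ẑ×o_n = [0.8958, 0.4240, -0.0000], ω = ẑ
J2: z=[-0.3420, -0.9397, 0.0000] o=[0.6672, -0.2428, 0.0000] → [1.1618, -0.4229, -0.0051, -0.3420, -0.9397, 0.0000]
J3: z=[-0.9305, 0.3387, -0.1392] o=[0.7260, -0.2643, -0.4456] → [-0.3557, -0.6938, 0.6900, -0.9305, 0.3387, -0.1392]
J4: z=[-0.9305, 0.3387, -0.1392] o=[0.5358, -0.8599, -0.6230] → [-0.2127, -0.5552, 0.0713, -0.9305, 0.3387, -0.1392]
J5: z=[-0.9305, 0.3387, -0.1392] o=[0.6395, -0.7004, -0.9286] → [-0.1314, -0.2564, 0.2549, -0.9305, 0.3387, -0.1392]
J6: z=[-0.3417, -0.6665, 0.6626] o=[0.1114, -1.0493, -1.5519] → [-0.3120, 0.3150, 0.1559, -0.3417, -0.6665, 0.6626]
V = J·q̇ = [-1.1904, 0.0906, 0.7749, -0.4159, 0.6990, 0.0079]

-1.1904 0.0906 0.7749 -0.4159 0.6990 0.0079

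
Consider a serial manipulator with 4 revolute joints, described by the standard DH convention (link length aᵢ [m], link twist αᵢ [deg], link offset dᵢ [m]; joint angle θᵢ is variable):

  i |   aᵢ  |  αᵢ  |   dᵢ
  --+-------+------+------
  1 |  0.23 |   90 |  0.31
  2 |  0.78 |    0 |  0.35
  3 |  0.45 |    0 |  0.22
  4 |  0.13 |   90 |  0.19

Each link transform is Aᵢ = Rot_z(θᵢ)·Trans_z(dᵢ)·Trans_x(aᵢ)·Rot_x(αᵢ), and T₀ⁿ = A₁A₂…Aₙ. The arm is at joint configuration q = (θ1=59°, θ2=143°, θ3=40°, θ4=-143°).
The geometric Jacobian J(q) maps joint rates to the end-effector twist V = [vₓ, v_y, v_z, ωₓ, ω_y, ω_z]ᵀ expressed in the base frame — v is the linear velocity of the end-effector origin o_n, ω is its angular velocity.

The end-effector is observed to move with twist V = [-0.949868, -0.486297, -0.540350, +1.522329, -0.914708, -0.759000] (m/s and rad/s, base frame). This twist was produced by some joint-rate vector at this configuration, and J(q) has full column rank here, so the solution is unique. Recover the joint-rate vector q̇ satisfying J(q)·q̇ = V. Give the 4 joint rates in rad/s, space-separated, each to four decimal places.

-0.7590 0.4350 0.5580 0.7830

o_n = [0.2689, -1.0281, 0.8394]
J₁: ẑ×o_n = [1.0281, 0.2689, -0.0000], ω = ẑ
J2: z=[0.8572, -0.5150, 0.0000] o=[0.1185, 0.1971, 0.3100] → [-0.2727, -0.4538, -0.9727, 0.8572, -0.5150, 0.0000]
J3: z=[0.8572, -0.5150, 0.0000] o=[0.0976, -0.5171, 0.7794] → [-0.0309, -0.0514, -0.3498, 0.8572, -0.5150, 0.0000]
J4: z=[0.8572, -0.5150, 0.0000] o=[0.0548, -1.0156, 0.7559] → [-0.0430, -0.0716, 0.0996, 0.8572, -0.5150, 0.0000]
q̇ = J⁺·V = [-0.7590, 0.4350, 0.5580, 0.7830]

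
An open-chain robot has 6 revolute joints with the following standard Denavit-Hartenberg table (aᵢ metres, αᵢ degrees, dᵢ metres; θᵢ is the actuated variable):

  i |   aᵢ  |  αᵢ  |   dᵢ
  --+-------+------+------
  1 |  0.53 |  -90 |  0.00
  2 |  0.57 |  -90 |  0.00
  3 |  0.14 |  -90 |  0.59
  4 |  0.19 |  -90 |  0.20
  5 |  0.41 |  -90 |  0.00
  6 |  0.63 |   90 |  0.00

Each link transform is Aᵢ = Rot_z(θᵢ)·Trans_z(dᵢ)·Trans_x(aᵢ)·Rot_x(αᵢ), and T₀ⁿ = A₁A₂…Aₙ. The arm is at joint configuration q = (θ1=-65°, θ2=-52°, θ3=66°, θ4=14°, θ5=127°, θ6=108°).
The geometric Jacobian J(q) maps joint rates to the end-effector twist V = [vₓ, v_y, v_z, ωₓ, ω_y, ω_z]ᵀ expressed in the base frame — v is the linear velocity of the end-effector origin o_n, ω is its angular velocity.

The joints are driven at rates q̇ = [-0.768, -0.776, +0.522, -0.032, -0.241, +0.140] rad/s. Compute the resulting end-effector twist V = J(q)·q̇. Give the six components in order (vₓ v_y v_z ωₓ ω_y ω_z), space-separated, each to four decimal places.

o_n = [0.4924, -1.8257, -0.1731]
J₁: ẑ×o_n = [1.8257, 0.4924, -0.0000], ω = ẑ
J2: z=[0.9063, 0.4226, 0.0000] o=[0.2240, -0.4803, 0.0000] → [-0.0731, 0.1569, -1.3327, 0.9063, 0.4226, 0.0000]
J3: z=[0.3330, -0.7142, -0.6157] o=[0.3723, -0.7984, 0.4492] → [-0.1881, 0.1333, -0.2563, 0.3330, -0.7142, -0.6157]
J4: z=[-0.6063, 0.3378, -0.7199] o=[0.4677, -1.3056, 0.1308] → [-0.4771, -0.2020, 0.3070, -0.6063, 0.3378, -0.7199]
J5: z=[-0.1484, 0.8413, 0.5198] o=[0.1980, -1.3182, 0.0742] → [0.0558, 0.1164, -0.1724, -0.1484, 0.8413, 0.5198]
J6: z=[0.2590, 0.5404, -0.8006] o=[0.5893, -1.3247, 0.1964] → [-0.6007, 0.1733, -0.0774, 0.2590, 0.5404, -0.8006]
V = J·q̇ = [-1.5258, -0.4277, 0.9213, -0.4380, -0.8387, -1.3037]

-1.5258 -0.4277 0.9213 -0.4380 -0.8387 -1.3037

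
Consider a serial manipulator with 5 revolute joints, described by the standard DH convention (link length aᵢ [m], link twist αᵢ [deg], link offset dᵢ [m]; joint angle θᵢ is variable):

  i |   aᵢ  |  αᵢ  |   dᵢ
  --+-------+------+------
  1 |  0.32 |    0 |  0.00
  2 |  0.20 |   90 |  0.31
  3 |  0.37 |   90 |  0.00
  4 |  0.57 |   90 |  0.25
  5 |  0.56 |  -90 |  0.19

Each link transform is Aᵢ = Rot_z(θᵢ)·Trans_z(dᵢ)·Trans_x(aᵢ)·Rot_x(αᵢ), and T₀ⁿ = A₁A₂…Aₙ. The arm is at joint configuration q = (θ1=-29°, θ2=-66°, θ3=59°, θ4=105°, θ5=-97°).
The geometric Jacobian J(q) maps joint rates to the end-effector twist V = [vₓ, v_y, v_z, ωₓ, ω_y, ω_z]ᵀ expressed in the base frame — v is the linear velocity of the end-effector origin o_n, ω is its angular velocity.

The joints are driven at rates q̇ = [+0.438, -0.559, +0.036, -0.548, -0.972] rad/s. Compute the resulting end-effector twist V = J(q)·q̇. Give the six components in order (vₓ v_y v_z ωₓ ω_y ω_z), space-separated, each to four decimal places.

o_n = [-0.2655, -0.2641, 0.8307]
J₁: ẑ×o_n = [0.2641, -0.2655, 0.0000], ω = ẑ
J2: z=[0.0000, 0.0000, 1.0000] o=[0.2799, -0.1551, 0.0000] → [0.1089, -0.5454, 0.0000, 0.0000, 0.0000, 1.0000]
J3: z=[-0.9962, 0.0872, 0.0000] o=[0.2624, -0.3544, 0.3100] → [0.0454, 0.5187, -0.0439, -0.9962, 0.0872, 0.0000]
J4: z=[-0.0747, -0.8539, -0.5150] o=[0.2458, -0.5442, 0.6272] → [-0.0295, 0.2786, -0.4576, -0.0747, -0.8539, -0.5150]
J5: z=[-0.3012, -0.4730, 0.8280] o=[-0.3147, -0.6340, 0.3719] → [-0.5233, 0.1789, -0.0882, -0.3012, -0.4730, 0.8280]
V = J·q̇ = [0.5812, -0.1193, 0.3349, 0.2978, 0.9309, -0.6435]

0.5812 -0.1193 0.3349 0.2978 0.9309 -0.6435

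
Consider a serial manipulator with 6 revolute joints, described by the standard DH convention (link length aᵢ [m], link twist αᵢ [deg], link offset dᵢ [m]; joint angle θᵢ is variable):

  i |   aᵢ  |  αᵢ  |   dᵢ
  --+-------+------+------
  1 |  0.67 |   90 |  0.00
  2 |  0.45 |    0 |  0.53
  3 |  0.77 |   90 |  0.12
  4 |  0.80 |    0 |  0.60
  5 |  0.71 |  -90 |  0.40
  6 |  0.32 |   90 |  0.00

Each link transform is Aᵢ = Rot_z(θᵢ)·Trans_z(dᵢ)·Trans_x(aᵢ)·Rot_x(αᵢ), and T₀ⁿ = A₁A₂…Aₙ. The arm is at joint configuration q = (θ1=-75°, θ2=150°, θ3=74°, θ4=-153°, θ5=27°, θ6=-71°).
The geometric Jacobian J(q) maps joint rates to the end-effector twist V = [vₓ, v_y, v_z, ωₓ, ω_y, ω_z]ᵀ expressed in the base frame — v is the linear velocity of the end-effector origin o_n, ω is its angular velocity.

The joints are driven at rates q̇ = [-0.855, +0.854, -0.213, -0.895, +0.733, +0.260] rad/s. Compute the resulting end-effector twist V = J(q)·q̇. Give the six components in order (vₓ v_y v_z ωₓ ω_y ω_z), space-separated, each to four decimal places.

o_n = [0.2760, 0.4067, 1.4547]
J₁: ẑ×o_n = [-0.4067, 0.2760, 0.0000], ω = ẑ
J2: z=[-0.9659, -0.2588, 0.0000] o=[0.1734, -0.6472, 0.0000] → [-0.3765, 1.4051, -0.9914, -0.9659, -0.2588, 0.0000]
J3: z=[-0.9659, -0.2588, 0.0000] o=[-0.4394, -0.4079, 0.2250] → [-0.3183, 1.1878, -0.6017, -0.9659, -0.2588, 0.0000]
J4: z=[-0.1798, 0.6710, 0.7193] o=[-0.6987, 0.0960, -0.3099] → [0.9605, 1.0184, -0.7099, -0.1798, 0.6710, 0.7193]
J5: z=[-0.1798, 0.6710, 0.7193] o=[-0.3230, 0.0974, 0.6169] → [0.3396, 0.5815, -0.4576, -0.1798, 0.6710, 0.7193]
J6: z=[0.4171, 0.7143, -0.5620] o=[0.2376, 0.2245, 1.1945] → [0.2883, -0.1301, 0.0486, 0.4171, 0.7143, -0.5620]
V = J·q̇ = [-0.4418, 0.1920, -0.4060, -0.4816, -0.0889, -1.1177]

-0.4418 0.1920 -0.4060 -0.4816 -0.0889 -1.1177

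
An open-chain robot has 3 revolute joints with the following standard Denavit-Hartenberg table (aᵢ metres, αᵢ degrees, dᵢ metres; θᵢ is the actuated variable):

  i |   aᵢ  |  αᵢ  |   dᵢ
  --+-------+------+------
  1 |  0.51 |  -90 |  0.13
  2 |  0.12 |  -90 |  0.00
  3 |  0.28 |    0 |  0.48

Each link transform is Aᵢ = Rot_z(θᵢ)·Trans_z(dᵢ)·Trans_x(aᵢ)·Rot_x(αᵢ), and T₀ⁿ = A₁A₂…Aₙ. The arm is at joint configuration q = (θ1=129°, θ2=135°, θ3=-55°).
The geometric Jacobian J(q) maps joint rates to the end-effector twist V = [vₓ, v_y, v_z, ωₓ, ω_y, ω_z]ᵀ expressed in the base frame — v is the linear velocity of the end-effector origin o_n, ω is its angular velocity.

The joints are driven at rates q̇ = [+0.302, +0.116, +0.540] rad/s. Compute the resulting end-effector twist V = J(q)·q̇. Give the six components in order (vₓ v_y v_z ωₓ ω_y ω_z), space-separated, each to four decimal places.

o_n = [-0.1607, -0.1660, 0.2710]
J₁: ẑ×o_n = [0.1660, -0.1607, 0.0000], ω = ẑ
J2: z=[-0.7771, -0.6293, 0.0000] o=[-0.3210, 0.3963, 0.1300] → [-0.0887, 0.1096, 0.5378, -0.7771, -0.6293, 0.0000]
J3: z=[0.4450, -0.5495, 0.7071] o=[-0.2676, 0.3304, 0.0451] → [0.2269, -0.0250, -0.1622, 0.4450, -0.5495, 0.7071]
V = J·q̇ = [0.1623, -0.0493, -0.0252, 0.1501, -0.3697, 0.6838]

0.1623 -0.0493 -0.0252 0.1501 -0.3697 0.6838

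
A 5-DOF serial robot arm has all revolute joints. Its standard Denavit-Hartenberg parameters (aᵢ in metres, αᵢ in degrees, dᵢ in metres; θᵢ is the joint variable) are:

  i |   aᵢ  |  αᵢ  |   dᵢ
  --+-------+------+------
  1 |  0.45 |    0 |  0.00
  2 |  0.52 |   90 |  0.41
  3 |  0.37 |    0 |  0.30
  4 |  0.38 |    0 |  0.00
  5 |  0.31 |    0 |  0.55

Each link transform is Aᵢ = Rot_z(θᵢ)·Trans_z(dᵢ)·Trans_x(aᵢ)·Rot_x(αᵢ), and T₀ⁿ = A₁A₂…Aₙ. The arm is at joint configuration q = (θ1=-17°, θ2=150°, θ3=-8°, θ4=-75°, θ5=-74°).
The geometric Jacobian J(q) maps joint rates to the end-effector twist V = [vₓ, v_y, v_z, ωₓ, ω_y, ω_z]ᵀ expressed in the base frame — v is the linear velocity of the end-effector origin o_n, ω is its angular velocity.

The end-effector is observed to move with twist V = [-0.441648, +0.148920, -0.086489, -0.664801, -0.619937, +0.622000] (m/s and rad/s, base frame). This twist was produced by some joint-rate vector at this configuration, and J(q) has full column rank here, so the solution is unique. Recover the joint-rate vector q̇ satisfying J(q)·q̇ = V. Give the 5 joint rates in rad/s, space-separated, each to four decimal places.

0.4650 0.1570 -0.9220 0.7480 -0.7350

o_n = [0.6105, 0.9216, -0.1398]
J₁: ẑ×o_n = [-0.9216, 0.6105, 0.0000], ω = ẑ
J2: z=[0.0000, 0.0000, 1.0000] o=[0.4303, -0.1316, 0.0000] → [-1.0531, 0.1802, 0.0000, 0.0000, 0.0000, 1.0000]
J3: z=[0.7314, 0.6820, 0.0000] o=[0.0757, 0.2487, 0.4100] → [-0.3750, 0.4021, 0.1274, 0.7314, 0.6820, 0.0000]
J4: z=[0.7314, 0.6820, 0.0000] o=[0.0452, 0.7213, 0.3585] → [-0.3398, 0.3644, -0.2390, 0.7314, 0.6820, 0.0000]
J5: z=[0.7314, 0.6820, 0.0000] o=[0.0136, 0.7552, -0.0187] → [-0.0826, 0.0886, -0.2854, 0.7314, 0.6820, 0.0000]
q̇ = J⁺·V = [0.4650, 0.1570, -0.9220, 0.7480, -0.7350]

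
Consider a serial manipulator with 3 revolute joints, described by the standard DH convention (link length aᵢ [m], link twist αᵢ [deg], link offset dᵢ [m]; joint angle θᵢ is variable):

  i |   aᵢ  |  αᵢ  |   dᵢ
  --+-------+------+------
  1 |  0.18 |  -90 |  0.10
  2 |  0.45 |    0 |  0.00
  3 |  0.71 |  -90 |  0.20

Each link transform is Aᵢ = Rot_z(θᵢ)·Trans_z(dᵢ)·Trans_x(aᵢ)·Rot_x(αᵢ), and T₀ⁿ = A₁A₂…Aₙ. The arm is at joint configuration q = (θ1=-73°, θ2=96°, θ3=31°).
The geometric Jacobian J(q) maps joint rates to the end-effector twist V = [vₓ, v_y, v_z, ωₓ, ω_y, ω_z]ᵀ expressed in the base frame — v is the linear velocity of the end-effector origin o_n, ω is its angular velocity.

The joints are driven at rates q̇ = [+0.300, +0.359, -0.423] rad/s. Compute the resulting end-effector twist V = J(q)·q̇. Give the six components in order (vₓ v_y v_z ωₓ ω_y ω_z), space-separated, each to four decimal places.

-0.1383 0.1505 -0.0105 -0.0612 -0.0187 0.3000

o_n = [0.1052, 0.3399, -0.9146]
J₁: ẑ×o_n = [-0.3399, 0.1052, 0.0000], ω = ẑ
J2: z=[0.9563, 0.2924, 0.0000] o=[0.0526, -0.1721, 0.1000] → [-0.2966, 0.9702, 0.4743, 0.9563, 0.2924, 0.0000]
J3: z=[0.9563, 0.2924, 0.0000] o=[0.0389, -0.1272, -0.3475] → [-0.1658, 0.5423, 0.4273, 0.9563, 0.2924, 0.0000]
V = J·q̇ = [-0.1383, 0.1505, -0.0105, -0.0612, -0.0187, 0.3000]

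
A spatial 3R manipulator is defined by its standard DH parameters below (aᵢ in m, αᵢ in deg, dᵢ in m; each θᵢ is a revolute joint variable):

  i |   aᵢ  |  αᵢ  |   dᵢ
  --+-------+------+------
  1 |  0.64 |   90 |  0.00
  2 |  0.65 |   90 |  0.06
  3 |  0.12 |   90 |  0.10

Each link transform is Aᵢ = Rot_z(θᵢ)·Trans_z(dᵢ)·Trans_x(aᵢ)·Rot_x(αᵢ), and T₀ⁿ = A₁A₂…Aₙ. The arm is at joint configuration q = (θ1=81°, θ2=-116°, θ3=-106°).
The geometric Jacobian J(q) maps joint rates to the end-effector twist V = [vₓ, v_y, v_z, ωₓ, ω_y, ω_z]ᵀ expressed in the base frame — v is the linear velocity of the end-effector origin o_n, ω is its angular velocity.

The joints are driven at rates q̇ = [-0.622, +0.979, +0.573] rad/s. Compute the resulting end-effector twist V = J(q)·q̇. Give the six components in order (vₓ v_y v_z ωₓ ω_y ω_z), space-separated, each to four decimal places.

o_n = [-0.0109, 0.2849, -0.5107]
J₁: ẑ×o_n = [-0.2849, -0.0109, 0.0000], ω = ẑ
J2: z=[0.9877, -0.1564, 0.0000] o=[0.1001, 0.6321, 0.0000] → [0.0799, 0.5044, -0.3603, 0.9877, -0.1564, 0.0000]
J3: z=[-0.1406, -0.8877, 0.4384] o=[0.1148, 0.3413, -0.5842] → [-0.0406, -0.0448, -0.1037, -0.1406, -0.8877, 0.4384]
V = J·q̇ = [0.2322, 0.4749, -0.4122, 0.8864, -0.6618, -0.3708]

0.2322 0.4749 -0.4122 0.8864 -0.6618 -0.3708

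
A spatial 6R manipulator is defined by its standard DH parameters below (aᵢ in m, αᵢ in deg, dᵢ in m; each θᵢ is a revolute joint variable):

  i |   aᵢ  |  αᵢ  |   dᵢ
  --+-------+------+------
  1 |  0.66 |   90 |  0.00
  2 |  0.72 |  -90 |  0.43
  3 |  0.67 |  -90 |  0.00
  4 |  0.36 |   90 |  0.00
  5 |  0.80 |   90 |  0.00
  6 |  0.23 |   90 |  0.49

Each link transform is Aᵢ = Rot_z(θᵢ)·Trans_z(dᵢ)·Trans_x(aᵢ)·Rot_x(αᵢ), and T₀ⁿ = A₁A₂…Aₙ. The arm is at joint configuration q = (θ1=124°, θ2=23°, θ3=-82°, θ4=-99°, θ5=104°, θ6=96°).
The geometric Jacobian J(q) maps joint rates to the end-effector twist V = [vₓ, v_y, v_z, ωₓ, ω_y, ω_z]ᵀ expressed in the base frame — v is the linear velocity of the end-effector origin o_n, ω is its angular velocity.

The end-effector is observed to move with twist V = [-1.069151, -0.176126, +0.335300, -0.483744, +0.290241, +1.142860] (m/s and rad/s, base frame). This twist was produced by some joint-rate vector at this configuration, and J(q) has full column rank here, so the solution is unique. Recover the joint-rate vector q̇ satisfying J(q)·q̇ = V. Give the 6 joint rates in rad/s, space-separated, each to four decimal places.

o_n = [-0.5392, 1.9584, 1.1931]
J₁: ẑ×o_n = [-1.9584, -0.5392, 0.0000], ω = ẑ
J2: z=[0.8290, 0.5592, 0.0000] o=[-0.3691, 0.5472, 0.0000] → [0.6672, -0.9891, 1.2651, 0.8290, 0.5592, 0.0000]
J3: z=[0.2185, -0.3239, 0.9205] o=[-0.3832, 1.3371, 0.2813] → [-0.8673, -0.3428, 0.0852, 0.2185, -0.3239, 0.9205]
J4: z=[-0.6251, 0.6779, 0.3869] o=[0.1189, 1.7792, 0.3178] → [0.5241, 0.2926, 0.3341, -0.6251, 0.6779, 0.3869]
J5: z=[-0.7743, -0.6012, -0.1977] o=[0.1543, 1.6269, 0.6420] → [-0.2658, 0.5638, -0.6736, -0.7743, -0.6012, -0.1977]
J6: z=[-0.0556, -0.2466, 0.9675] o=[-0.3500, 2.2350, 0.7680] → [0.1628, -0.1594, -0.0313, -0.0556, -0.2466, 0.9675]
q̇ = J⁺·V = [0.4470, 0.1670, 0.7170, 0.8480, 0.3380, -0.2330]

0.4470 0.1670 0.7170 0.8480 0.3380 -0.2330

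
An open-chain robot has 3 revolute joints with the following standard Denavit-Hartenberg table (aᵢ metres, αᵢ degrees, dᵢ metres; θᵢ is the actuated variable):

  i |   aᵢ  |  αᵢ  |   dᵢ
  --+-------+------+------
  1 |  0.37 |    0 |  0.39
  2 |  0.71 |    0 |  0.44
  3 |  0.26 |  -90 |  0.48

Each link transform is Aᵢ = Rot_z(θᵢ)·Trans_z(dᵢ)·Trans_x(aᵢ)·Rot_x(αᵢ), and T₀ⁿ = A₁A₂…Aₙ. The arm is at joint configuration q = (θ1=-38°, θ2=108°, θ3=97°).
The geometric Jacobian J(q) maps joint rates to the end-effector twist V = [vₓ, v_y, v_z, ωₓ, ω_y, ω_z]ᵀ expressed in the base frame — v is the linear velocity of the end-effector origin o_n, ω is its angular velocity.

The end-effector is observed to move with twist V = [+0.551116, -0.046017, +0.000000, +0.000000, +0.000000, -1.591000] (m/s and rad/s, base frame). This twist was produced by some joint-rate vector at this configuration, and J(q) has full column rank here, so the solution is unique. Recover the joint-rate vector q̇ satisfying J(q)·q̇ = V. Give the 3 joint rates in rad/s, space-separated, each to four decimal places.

o_n = [0.2811, 0.4979, 1.3100]
J₁: ẑ×o_n = [-0.4979, 0.2811, 0.0000], ω = ẑ
J2: z=[0.0000, 0.0000, 1.0000] o=[0.2916, -0.2278, 0.3900] → [-0.7257, -0.0105, 0.0000, 0.0000, 0.0000, 1.0000]
J3: z=[0.0000, 0.0000, 1.0000] o=[0.5344, 0.4394, 0.8300] → [-0.0585, -0.2533, 0.0000, 0.0000, 0.0000, 1.0000]
q̇ = J⁺·V = [-0.7540, -0.1900, -0.6470]

-0.7540 -0.1900 -0.6470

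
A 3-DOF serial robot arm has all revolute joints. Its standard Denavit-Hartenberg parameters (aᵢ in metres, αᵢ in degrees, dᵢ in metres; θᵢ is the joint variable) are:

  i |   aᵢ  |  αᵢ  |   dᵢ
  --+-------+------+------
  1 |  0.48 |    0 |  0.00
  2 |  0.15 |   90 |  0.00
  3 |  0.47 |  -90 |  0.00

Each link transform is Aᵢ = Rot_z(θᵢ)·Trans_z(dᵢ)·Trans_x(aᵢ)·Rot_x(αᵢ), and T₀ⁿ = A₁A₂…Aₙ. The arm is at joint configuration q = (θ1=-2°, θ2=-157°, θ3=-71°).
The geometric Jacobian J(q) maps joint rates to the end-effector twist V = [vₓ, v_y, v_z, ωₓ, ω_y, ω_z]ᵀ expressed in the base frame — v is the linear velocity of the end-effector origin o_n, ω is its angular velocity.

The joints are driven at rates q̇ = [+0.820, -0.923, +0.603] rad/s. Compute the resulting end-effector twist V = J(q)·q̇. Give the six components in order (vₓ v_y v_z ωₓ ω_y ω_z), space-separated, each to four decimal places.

o_n = [0.1968, -0.1253, -0.4444]
J₁: ẑ×o_n = [0.1253, 0.1968, -0.0000], ω = ẑ
J2: z=[0.0000, 0.0000, 1.0000] o=[0.4797, -0.0168, 0.0000] → [0.1086, -0.2829, 0.0000, 0.0000, 0.0000, 1.0000]
J3: z=[-0.3584, 0.9336, 0.0000] o=[0.3397, -0.0705, 0.0000] → [-0.4149, -0.1593, 0.1530, -0.3584, 0.9336, 0.0000]
V = J·q̇ = [-0.2476, 0.3265, 0.0923, -0.2161, 0.5629, -0.1030]

-0.2476 0.3265 0.0923 -0.2161 0.5629 -0.1030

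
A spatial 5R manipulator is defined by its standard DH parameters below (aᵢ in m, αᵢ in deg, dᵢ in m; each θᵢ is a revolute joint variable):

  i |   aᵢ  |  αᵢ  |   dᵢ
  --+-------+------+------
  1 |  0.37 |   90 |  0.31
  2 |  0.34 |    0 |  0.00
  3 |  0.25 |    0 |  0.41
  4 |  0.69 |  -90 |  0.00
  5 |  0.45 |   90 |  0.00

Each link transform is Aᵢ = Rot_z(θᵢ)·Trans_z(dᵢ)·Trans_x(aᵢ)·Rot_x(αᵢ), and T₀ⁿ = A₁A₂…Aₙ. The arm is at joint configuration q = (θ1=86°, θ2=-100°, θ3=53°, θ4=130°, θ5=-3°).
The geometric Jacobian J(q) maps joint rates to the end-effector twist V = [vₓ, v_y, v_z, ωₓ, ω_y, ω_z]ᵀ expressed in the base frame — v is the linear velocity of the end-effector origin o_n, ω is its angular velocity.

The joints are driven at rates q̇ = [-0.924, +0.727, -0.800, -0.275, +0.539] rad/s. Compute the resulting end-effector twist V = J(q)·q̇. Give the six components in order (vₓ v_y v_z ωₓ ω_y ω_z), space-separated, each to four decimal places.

0.3458 0.2009 -0.0911 -0.3845 -0.5094 -0.8583

o_n = [0.4758, 0.5886, 0.9232]
J₁: ẑ×o_n = [-0.5886, 0.4758, 0.0000], ω = ẑ
J2: z=[0.9976, -0.0698, 0.0000] o=[0.0258, 0.3691, 0.3100] → [-0.0428, -0.6117, 0.2503, 0.9976, -0.0698, 0.0000]
J3: z=[0.9976, -0.0698, 0.0000] o=[0.0217, 0.3102, -0.0248] → [-0.0661, -0.9457, 0.3094, 0.9976, -0.0698, 0.0000]
J4: z=[0.9976, -0.0698, 0.0000] o=[0.4426, 0.4517, -0.2077] → [-0.0789, -1.1281, 0.1389, 0.9976, -0.0698, 0.0000]
J5: z=[-0.0692, -0.9901, 0.1219] o=[0.4485, 0.5356, 0.4772] → [-0.4481, 0.0342, 0.0234, -0.0692, -0.9901, 0.1219]
V = J·q̇ = [0.3458, 0.2009, -0.0911, -0.3845, -0.5094, -0.8583]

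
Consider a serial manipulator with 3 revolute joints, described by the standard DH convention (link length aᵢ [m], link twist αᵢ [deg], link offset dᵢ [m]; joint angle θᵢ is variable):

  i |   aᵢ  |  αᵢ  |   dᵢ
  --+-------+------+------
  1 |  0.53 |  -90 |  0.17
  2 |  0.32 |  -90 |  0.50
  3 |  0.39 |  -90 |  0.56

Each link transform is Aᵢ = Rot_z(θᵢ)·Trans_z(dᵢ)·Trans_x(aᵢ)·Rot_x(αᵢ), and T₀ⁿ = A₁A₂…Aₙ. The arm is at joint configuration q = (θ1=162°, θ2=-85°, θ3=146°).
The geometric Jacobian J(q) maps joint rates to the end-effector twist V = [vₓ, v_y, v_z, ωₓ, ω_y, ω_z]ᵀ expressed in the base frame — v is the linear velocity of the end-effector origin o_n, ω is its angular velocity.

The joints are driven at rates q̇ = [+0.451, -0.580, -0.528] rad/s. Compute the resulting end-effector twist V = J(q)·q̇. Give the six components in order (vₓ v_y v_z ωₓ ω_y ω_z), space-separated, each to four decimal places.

o_n = [-1.1215, 0.0680, 0.1179]
J₁: ẑ×o_n = [-0.0680, -1.1215, 0.0000], ω = ẑ
J2: z=[-0.3090, -0.9511, 0.0000] o=[-0.5041, 0.1638, 0.1700] → [0.0496, -0.0161, -0.5576, -0.3090, -0.9511, 0.0000]
J3: z=[-0.9474, 0.3078, -0.0872] o=[-0.6851, -0.3031, 0.4888] → [-0.0818, -0.3134, -0.2173, -0.9474, 0.3078, -0.0872]
V = J·q̇ = [-0.0162, -0.3310, 0.4381, 0.6795, 0.3891, 0.4970]

-0.0162 -0.3310 0.4381 0.6795 0.3891 0.4970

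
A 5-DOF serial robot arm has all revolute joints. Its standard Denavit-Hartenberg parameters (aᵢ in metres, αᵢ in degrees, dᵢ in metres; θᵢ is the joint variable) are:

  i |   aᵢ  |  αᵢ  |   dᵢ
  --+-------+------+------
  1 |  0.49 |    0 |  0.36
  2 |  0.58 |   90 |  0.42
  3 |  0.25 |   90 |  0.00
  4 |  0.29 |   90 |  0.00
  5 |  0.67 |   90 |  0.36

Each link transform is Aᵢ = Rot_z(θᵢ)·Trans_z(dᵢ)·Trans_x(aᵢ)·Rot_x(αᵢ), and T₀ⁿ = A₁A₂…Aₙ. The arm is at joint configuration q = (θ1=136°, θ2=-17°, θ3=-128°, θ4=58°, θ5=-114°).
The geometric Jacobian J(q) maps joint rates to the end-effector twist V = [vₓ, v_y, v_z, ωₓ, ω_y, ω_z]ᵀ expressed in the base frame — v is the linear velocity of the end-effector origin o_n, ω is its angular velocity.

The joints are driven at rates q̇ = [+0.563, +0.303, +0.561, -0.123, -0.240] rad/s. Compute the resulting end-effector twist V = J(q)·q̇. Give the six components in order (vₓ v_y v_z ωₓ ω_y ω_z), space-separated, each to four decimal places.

-1.0301 -0.2993 0.1943 0.4942 0.5280 0.9507

o_n = [-0.8529, 0.8802, -0.0417]
J₁: ẑ×o_n = [-0.8802, -0.8529, 0.0000], ω = ẑ
J2: z=[0.0000, 0.0000, 1.0000] o=[-0.3525, 0.3404, 0.3600] → [-0.5398, -0.5004, 0.0000, 0.0000, 0.0000, 1.0000]
J3: z=[0.8746, 0.4848, 0.0000] o=[-0.6337, 0.8477, 0.7800] → [-0.3984, 0.7187, 0.1347, 0.8746, 0.4848, 0.0000]
J4: z=[0.3820, -0.6892, 0.6157] o=[-0.5590, 0.7130, 0.5830] → [0.3276, 0.0578, -0.1386, 0.3820, -0.6892, 0.6157]
J5: z=[-0.2104, -0.7136, -0.6683] o=[-0.2981, 0.7495, 0.4619] → [0.4467, 0.2648, -0.4234, -0.2104, -0.7136, -0.6683]
V = J·q̇ = [-1.0301, -0.2993, 0.1943, 0.4942, 0.5280, 0.9507]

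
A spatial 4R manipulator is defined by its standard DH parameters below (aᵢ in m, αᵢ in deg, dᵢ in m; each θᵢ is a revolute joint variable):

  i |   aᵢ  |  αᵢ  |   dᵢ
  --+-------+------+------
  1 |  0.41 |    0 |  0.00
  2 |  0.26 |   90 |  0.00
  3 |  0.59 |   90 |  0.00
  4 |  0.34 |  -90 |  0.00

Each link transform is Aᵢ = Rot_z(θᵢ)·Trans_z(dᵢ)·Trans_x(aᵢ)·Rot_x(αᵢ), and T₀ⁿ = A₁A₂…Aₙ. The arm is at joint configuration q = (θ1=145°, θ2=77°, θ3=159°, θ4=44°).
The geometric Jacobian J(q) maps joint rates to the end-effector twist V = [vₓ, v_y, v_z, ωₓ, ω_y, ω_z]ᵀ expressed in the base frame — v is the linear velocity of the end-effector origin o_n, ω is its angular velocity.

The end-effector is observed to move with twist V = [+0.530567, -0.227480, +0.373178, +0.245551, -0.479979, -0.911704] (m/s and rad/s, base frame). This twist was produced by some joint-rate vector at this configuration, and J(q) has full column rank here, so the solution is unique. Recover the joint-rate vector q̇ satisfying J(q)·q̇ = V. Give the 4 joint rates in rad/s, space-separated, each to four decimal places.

o_n = [-0.1081, 0.7581, 0.2991]
J₁: ẑ×o_n = [-0.7581, -0.1081, 0.0000], ω = ẑ
J2: z=[0.0000, 0.0000, 1.0000] o=[-0.3359, 0.2352, 0.0000] → [-0.5229, 0.2278, 0.0000, 0.0000, 0.0000, 1.0000]
J3: z=[-0.6691, 0.7431, 0.0000] o=[-0.5291, 0.0612, 0.0000] → [0.2223, 0.2001, -0.7791, -0.6691, 0.7431, 0.0000]
J4: z=[-0.2663, -0.2398, 0.9336] o=[-0.1197, 0.4298, 0.2114] → [-0.3275, 0.0342, -0.0846, -0.2663, -0.2398, 0.9336]
q̇ = J⁺·V = [-0.4570, -0.8160, -0.5210, 0.3870]

-0.4570 -0.8160 -0.5210 0.3870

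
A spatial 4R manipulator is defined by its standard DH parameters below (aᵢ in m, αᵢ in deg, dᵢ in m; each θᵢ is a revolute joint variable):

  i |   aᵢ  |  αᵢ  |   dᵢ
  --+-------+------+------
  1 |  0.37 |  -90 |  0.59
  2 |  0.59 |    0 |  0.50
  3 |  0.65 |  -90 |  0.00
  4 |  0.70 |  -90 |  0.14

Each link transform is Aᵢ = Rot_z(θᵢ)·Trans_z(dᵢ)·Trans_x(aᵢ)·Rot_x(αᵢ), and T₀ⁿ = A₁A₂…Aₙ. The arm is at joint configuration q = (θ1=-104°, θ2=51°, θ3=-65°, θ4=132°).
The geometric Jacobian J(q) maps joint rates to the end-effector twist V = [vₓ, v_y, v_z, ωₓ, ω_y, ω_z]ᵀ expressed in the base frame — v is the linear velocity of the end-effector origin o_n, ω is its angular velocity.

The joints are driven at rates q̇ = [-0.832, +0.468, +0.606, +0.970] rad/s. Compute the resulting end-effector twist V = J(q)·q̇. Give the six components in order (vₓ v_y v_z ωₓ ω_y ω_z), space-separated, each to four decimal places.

-0.1289 0.8769 -0.5215 0.9853 -0.4875 -1.7732

o_n = [-0.2498, -0.9182, 0.0396]
J₁: ẑ×o_n = [0.9182, -0.2498, 0.0000], ω = ẑ
J2: z=[0.9703, -0.2419, 0.0000] o=[-0.0895, -0.3590, 0.5900] → [0.1332, 0.5341, -0.5814, 0.9703, -0.2419, 0.0000]
J3: z=[0.9703, -0.2419, 0.0000] o=[0.3058, -0.8402, 0.1315] → [0.0222, 0.0892, -0.2101, 0.9703, -0.2419, 0.0000]
J4: z=[-0.0585, -0.2347, -0.9703] o=[0.1532, -1.4522, 0.2887] → [0.5766, 0.3764, -0.1258, -0.0585, -0.2347, -0.9703]
V = J·q̇ = [-0.1289, 0.8769, -0.5215, 0.9853, -0.4875, -1.7732]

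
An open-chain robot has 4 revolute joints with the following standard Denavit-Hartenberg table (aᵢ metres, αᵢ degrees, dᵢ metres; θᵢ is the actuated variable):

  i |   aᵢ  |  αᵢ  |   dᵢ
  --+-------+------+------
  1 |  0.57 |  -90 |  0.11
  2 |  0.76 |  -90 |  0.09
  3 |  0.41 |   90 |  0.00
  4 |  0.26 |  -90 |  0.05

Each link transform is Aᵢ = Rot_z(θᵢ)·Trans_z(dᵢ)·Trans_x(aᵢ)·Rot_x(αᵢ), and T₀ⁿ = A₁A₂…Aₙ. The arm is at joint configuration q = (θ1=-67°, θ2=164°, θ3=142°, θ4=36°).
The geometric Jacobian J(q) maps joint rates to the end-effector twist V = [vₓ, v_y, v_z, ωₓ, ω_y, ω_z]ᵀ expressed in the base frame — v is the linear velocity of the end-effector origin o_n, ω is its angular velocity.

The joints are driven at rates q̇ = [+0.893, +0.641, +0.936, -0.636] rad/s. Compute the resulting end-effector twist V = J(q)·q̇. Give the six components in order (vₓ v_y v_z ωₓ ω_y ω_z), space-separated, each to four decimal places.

o_n = [-0.2121, -0.3482, 0.1737]
J₁: ẑ×o_n = [0.3482, -0.2121, 0.0000], ω = ẑ
J2: z=[0.9205, 0.3907, 0.0000] o=[0.2227, -0.5247, 0.1100] → [0.0249, -0.0586, 0.3324, 0.9205, 0.3907, 0.0000]
J3: z=[-0.1077, 0.2537, 0.9613] o=[0.0201, 0.1830, -0.0995] → [0.5799, -0.1938, 0.1161, -0.1077, 0.2537, 0.9613]
J4: z=[-0.9566, 0.2369, -0.1697] o=[-0.0909, -0.2015, -0.0104] → [0.0187, 0.1967, 0.1690, -0.9566, 0.2369, -0.1697]
V = J·q̇ = [0.8578, -0.5335, 0.2143, 1.0976, 0.3373, 1.9007]

0.8578 -0.5335 0.2143 1.0976 0.3373 1.9007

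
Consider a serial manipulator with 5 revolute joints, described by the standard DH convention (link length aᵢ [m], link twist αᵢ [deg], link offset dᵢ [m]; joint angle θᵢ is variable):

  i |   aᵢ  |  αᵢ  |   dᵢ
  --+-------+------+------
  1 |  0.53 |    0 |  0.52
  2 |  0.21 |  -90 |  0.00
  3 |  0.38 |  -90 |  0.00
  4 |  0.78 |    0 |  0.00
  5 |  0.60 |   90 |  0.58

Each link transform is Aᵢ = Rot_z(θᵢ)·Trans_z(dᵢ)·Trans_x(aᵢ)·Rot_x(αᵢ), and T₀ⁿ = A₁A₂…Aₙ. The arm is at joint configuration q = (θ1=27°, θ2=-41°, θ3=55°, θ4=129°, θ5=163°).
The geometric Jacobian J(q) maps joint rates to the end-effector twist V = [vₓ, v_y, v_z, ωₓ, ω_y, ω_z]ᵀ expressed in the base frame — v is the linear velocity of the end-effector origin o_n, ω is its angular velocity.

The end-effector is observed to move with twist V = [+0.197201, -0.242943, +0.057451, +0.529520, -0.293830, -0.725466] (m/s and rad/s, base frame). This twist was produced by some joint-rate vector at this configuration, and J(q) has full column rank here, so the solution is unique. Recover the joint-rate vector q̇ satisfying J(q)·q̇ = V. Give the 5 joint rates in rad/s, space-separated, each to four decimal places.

-0.9350 -0.2000 -0.1570 -0.4100 -0.3040

o_n = [0.2663, 0.2406, 0.0940]
J₁: ẑ×o_n = [-0.2406, 0.2663, 0.0000], ω = ẑ
J2: z=[0.0000, 0.0000, 1.0000] o=[0.4722, 0.2406, 0.5200] → [0.0001, -0.2059, 0.0000, 0.0000, 0.0000, 1.0000]
J3: z=[0.2419, 0.9703, 0.0000] o=[0.6760, 0.1898, 0.5200] → [-0.4133, 0.1031, 0.4098, 0.2419, 0.9703, 0.0000]
J4: z=[-0.7948, 0.1982, -0.5736] o=[0.8875, 0.1371, 0.2087] → [0.0366, 0.2651, 0.0408, -0.7948, 0.1982, -0.5736]
J5: z=[-0.7948, 0.1982, -0.5736] o=[0.4676, -0.3830, 0.6108] → [0.2552, -0.2953, -0.4557, -0.7948, 0.1982, -0.5736]
q̇ = J⁺·V = [-0.9350, -0.2000, -0.1570, -0.4100, -0.3040]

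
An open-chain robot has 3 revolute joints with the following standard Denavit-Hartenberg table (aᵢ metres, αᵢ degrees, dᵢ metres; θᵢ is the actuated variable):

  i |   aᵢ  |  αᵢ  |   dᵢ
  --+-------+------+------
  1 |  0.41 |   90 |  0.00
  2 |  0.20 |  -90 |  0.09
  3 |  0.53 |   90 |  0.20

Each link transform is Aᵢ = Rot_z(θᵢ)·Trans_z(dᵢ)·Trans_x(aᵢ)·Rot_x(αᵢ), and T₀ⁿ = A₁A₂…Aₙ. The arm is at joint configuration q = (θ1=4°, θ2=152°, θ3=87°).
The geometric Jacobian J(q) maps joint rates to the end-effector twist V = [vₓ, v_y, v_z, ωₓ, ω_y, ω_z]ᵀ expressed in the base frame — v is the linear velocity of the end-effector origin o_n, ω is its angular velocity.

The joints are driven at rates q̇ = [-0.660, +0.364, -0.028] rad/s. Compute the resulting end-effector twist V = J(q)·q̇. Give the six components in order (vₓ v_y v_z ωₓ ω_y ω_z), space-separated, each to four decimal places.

0.3068 -0.0554 -0.1004 0.0385 -0.3622 -0.6353

o_n = [0.0841, 0.4462, -0.0697]
J₁: ẑ×o_n = [-0.4462, 0.0841, 0.0000], ω = ẑ
J2: z=[0.0698, -0.9976, 0.0000] o=[0.4090, 0.0286, 0.0000] → [0.0695, 0.0049, -0.2950, 0.0698, -0.9976, 0.0000]
J3: z=[-0.4683, -0.0327, -0.8829] o=[0.2391, -0.0735, 0.0939] → [0.4642, 0.0603, -0.2485, -0.4683, -0.0327, -0.8829]
V = J·q̇ = [0.3068, -0.0554, -0.1004, 0.0385, -0.3622, -0.6353]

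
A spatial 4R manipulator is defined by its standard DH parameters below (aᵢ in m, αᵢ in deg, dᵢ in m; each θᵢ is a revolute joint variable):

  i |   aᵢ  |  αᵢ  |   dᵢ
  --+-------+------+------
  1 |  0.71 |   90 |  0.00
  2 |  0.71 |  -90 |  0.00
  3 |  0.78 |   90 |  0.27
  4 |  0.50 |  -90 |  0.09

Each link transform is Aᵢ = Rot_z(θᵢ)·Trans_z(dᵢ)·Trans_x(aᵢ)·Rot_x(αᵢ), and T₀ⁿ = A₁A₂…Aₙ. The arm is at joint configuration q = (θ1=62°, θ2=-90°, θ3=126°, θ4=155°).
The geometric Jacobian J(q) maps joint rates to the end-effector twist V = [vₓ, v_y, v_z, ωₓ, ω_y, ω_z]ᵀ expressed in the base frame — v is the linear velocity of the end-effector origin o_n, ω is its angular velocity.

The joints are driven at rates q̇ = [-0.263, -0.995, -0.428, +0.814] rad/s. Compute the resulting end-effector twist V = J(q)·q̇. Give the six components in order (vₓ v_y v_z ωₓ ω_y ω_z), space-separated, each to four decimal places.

-0.0555 -0.9594 -0.7158 -1.5019 0.3138 -0.9215

o_n = [0.2791, 1.2008, -0.5907]
J₁: ẑ×o_n = [-1.2008, 0.2791, 0.0000], ω = ẑ
J2: z=[0.8829, -0.4695, 0.0000] o=[0.3333, 0.6269, 0.0000] → [0.2773, 0.5216, 0.4813, 0.8829, -0.4695, 0.0000]
J3: z=[0.4695, 0.8829, 0.0000] o=[0.3333, 0.6269, -0.7100] → [0.1053, -0.0560, 0.3173, 0.4695, 0.8829, 0.0000]
J4: z=[-0.5190, 0.2759, -0.8090] o=[-0.0971, 1.1615, -0.2515] → [-0.0618, -0.4804, -0.1242, -0.5190, 0.2759, -0.8090]
V = J·q̇ = [-0.0555, -0.9594, -0.7158, -1.5019, 0.3138, -0.9215]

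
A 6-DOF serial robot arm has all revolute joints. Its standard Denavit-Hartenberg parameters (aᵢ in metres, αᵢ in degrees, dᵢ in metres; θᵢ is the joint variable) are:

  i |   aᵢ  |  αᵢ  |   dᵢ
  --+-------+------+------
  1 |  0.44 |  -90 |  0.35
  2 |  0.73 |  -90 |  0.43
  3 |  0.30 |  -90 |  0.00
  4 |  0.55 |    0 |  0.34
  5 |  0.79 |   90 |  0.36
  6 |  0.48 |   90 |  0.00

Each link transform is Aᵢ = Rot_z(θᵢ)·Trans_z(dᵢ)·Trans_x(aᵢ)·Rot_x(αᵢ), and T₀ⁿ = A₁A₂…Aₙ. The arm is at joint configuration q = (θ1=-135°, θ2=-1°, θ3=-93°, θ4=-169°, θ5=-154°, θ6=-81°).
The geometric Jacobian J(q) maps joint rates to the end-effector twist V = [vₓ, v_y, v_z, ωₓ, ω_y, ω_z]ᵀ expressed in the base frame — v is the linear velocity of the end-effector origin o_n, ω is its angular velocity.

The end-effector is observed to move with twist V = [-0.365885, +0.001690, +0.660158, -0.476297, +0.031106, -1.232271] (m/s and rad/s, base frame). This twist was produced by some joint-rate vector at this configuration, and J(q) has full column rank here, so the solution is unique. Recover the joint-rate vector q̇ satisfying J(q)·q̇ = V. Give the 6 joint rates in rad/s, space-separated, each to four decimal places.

o_n = [-0.3340, -1.5958, 0.7819]
J₁: ẑ×o_n = [1.5958, -0.3340, 0.0000], ω = ẑ
J2: z=[0.7071, -0.7071, 0.0000] o=[-0.3111, -0.3111, 0.3500] → [-0.3054, -0.3054, -0.9246, 0.7071, -0.7071, 0.0000]
J3: z=[-0.0123, -0.0123, -0.9998] o=[-0.5232, -1.1313, 0.3627] → [-0.4696, -0.1839, 0.0081, -0.0123, -0.0123, -0.9998]
J4: z=[-0.6690, -0.7430, 0.0174] o=[-0.3002, -1.3320, 0.3625] → [-0.3070, 0.2800, 0.1514, -0.6690, -0.7430, 0.0174]
J5: z=[-0.6690, -0.7430, 0.0174] o=[-0.9302, -1.2247, 0.2640] → [-0.3784, 0.3569, 0.6913, -0.6690, -0.7430, 0.0174]
J6: z=[0.4374, -0.4126, -0.7991] o=[-0.6963, -1.9085, 0.7450] → [0.2347, -0.3056, 0.2862, 0.4374, -0.4126, -0.7991]
q̇ = J⁺·V = [-0.0420, -0.5580, 0.9520, 0.2980, 0.0060, 0.3050]

-0.0420 -0.5580 0.9520 0.2980 0.0060 0.3050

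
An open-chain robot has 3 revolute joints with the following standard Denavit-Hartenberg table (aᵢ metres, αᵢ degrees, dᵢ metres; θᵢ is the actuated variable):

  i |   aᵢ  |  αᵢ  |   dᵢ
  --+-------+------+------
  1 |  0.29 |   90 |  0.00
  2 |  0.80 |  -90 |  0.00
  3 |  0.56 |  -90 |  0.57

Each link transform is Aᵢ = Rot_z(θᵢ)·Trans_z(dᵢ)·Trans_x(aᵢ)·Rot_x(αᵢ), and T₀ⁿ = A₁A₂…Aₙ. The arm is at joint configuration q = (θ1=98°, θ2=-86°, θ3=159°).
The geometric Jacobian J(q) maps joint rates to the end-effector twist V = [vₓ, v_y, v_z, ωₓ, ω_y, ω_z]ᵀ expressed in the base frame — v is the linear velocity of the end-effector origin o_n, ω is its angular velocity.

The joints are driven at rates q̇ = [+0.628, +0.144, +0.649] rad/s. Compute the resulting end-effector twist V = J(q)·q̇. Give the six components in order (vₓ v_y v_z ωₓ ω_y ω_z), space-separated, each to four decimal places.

o_n = [-0.3209, 0.8415, -0.2368]
J₁: ẑ×o_n = [-0.8415, -0.3209, 0.0000], ω = ẑ
J2: z=[0.9903, 0.1392, 0.0000] o=[-0.0404, 0.2872, 0.0000] → [-0.0330, 0.2345, 0.5879, 0.9903, 0.1392, 0.0000]
J3: z=[-0.1388, 0.9879, 0.0698] o=[-0.0481, 0.3424, -0.7981] → [0.5197, 0.0589, 0.2002, -0.1388, 0.9879, 0.0698]
V = J·q̇ = [-0.1959, -0.1296, 0.2146, 0.0525, 0.6612, 0.6733]

-0.1959 -0.1296 0.2146 0.0525 0.6612 0.6733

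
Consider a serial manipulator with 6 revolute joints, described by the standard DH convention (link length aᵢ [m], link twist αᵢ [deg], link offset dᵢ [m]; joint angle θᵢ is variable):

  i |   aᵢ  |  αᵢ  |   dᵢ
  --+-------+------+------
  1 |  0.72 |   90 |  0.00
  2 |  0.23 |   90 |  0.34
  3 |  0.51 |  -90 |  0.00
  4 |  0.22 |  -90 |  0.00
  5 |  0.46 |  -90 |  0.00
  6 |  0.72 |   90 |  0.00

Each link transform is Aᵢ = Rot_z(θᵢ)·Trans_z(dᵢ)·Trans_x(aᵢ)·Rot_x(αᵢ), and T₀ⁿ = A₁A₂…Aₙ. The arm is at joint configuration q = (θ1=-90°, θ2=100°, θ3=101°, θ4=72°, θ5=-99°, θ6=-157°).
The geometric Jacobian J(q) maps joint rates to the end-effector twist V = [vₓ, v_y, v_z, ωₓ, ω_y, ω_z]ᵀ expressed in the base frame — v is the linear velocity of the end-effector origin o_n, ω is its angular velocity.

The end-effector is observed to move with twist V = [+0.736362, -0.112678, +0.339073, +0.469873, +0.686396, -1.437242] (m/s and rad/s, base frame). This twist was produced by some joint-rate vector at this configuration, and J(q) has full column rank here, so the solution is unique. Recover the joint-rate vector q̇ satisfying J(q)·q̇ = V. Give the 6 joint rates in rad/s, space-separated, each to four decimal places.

o_n = [-0.6926, -0.3352, 0.3033]
J₁: ẑ×o_n = [0.3352, -0.6926, 0.0000], ω = ẑ
J2: z=[-1.0000, -0.0000, 0.0000] o=[0.0000, -0.7200, 0.0000] → [-0.0000, 0.3033, -0.3848, -1.0000, -0.0000, 0.0000]
J3: z=[0.0000, -0.9848, 0.1736] o=[-0.3400, -0.6801, 0.2265] → [-0.1355, -0.0612, -0.3472, 0.0000, -0.9848, 0.1736]
J4: z=[0.1908, -0.1705, -0.9667] o=[-0.8406, -0.6970, 0.1307] → [0.3203, -0.1761, 0.0943, 0.1908, -0.1705, -0.9667]
J5: z=[0.9336, 0.3358, 0.1251] o=[-0.9074, -0.4932, 0.0816] → [0.0547, -0.1801, 0.0754, 0.9336, 0.3358, 0.1251]
J6: z=[-0.2698, 0.8883, -0.3717] o=[-0.7988, -0.6373, -0.3416] → [0.6851, 0.1344, -0.1759, -0.2698, 0.8883, -0.3717]
q̇ = J⁺·V = [-0.1610, -0.6470, -0.3610, 0.9830, -0.2060, 0.6390]

-0.1610 -0.6470 -0.3610 0.9830 -0.2060 0.6390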